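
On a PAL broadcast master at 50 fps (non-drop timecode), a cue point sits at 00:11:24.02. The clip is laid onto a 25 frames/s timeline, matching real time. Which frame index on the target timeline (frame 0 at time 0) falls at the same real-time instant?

Source frame index: (0×3600 + 11×60 + 24) × 50 + 2 = 34202.
Real time: 34202 / (50) = 17101/25 s.
Target frame: (17101/25) × (25) = 17101.

frame 17101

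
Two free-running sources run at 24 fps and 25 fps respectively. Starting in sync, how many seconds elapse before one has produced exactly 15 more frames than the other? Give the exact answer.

15 seconds

The gap grows by |25 − 24| = 1 frame per second.
Time for a 15-frame gap: 15 ÷ (1) = 15 s.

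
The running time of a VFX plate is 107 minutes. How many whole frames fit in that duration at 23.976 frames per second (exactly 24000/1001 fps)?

153926 frames

107 min = 6420 s.
Frames = 6420 × 24000/1001 = 154080000/1001 ≈ 153926.0739.
Complete frames: 153926.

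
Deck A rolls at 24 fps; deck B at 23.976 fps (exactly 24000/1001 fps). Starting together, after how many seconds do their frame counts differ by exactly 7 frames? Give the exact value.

The gap grows by |24000/1001 − 24| = 24/1001 frames per second.
Time for a 7-frame gap: 7 ÷ (24/1001) = 7007/24 s.

7007/24 seconds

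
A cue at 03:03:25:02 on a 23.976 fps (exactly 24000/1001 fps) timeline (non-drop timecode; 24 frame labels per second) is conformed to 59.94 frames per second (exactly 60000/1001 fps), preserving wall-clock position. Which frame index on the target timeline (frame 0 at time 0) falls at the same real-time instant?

Source frame index: (3×3600 + 3×60 + 25) × 24 + 2 = 264122.
Real time: 264122 / (24000/1001) = 132193061/12000 s.
Target frame: (132193061/12000) × (60000/1001) = 660305.

frame 660305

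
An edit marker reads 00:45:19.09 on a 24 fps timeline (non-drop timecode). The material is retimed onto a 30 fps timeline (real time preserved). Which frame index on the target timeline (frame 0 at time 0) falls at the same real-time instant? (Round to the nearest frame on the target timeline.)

Source frame index: (0×3600 + 45×60 + 19) × 24 + 9 = 65265.
Real time: 65265 / (24) = 21755/8 s.
Target frame: (21755/8) × (30) = 326325/4 ≈ 81581.250 → 81581.

frame 81581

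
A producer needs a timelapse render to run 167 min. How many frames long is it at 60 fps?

167 min = 10020 s.
Frames = 10020 × 60 = 601200.

601200 frames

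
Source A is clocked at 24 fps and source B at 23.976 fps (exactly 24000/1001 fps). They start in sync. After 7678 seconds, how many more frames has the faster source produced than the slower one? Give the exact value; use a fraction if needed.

A emits 24 × 7678 = 184272 frames; B emits 24000/1001 × 7678 = 16752000/91.
Difference = 16752/91 frames (≈ 184.0879); B is behind A.

16752/91 frames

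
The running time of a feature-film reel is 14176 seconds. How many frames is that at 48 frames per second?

Frames = 14176 × 48 = 680448.

680448 frames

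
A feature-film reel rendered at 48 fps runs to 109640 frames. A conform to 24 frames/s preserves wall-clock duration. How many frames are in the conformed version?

54820 frames

Frames at target rate = 109640 × (24) / (48) = 54820.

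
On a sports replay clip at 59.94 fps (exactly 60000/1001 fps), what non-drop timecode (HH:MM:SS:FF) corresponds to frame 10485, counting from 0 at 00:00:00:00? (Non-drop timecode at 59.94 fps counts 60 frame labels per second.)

10485 ÷ 60 = 174 full seconds, remainder 45 frames.
174 s = 0 h 2 min 54 s.
Timecode: 00:02:54:45.

00:02:54:45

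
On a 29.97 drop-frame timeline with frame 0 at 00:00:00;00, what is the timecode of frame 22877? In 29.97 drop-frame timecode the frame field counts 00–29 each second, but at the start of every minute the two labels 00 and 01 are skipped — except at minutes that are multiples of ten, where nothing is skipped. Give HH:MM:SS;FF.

Each 10-minute DF block holds 10 × 60 × 30 − 9 × 2 = 17982 frames. 22877 ÷ 17982 → 1 full block, remainder 4895.
Within the partial block the first minute is 1800 frames and each further minute 1798, so 2 further minute boundaries passed. Total skipped labels = 18 × 1 + 2 × 2 = 22.
Non-drop label index = 22877 + 22 = 22899; at 30 labels/s that is 00:12:43:09, i.e. DF 00:12:43;09.

00:12:43;09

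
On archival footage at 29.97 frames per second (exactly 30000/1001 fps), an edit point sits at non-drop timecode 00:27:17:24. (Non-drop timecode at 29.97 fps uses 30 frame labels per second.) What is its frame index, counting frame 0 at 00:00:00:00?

Total seconds to the label: (0 × 3600 + 27 × 60 + 17) = 1637.
Frame index = 1637 × 30 + 24 = 49134.

frame 49134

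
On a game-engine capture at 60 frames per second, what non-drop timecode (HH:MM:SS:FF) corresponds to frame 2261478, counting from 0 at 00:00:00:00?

10:28:11:18

2261478 ÷ 60 = 37691 full seconds, remainder 18 frames.
37691 s = 10 h 28 min 11 s.
Timecode: 10:28:11:18.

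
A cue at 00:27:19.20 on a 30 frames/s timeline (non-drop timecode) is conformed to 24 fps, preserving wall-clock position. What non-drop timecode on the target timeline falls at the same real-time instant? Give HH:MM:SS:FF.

Source frame index: (0×3600 + 27×60 + 19) × 30 + 20 = 49190.
Real time: 49190 / (30) = 4919/3 s.
Target frame: (4919/3) × (24) = 39352.
At 24 labels/s: frame 39352 → 00:27:19:16.

00:27:19:16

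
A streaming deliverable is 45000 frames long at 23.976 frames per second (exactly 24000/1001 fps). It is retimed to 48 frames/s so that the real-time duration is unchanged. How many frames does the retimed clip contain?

Target frames = source frames × (target rate / source rate) = 45000 × (48)/(24000/1001) = 45000 × 1001/500 = 90090.

90090 frames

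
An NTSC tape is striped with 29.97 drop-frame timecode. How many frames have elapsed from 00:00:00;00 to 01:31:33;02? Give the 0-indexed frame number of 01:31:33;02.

164628

As if non-drop at 30 labels/s: (1 × 3600 + 31 × 60 + 33) × 30 + 2 = 164792.
Minute boundaries passed: 91; those not divisible by 10: 91 − 9 = 82; dropped labels = 2 × 82 = 164.
Actual frame index = 164792 − 164 = 164628.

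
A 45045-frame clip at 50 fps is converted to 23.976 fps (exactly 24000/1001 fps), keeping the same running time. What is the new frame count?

21600 frames

Target frames = source frames × (target rate / source rate) = 45045 × (24000/1001)/(50) = 45045 × 480/1001 = 21600.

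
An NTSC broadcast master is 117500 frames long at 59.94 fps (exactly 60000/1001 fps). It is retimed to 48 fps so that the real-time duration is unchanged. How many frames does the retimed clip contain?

94094 frames

Target frames = source frames × (target rate / source rate) = 117500 × (48)/(60000/1001) = 117500 × 1001/1250 = 94094.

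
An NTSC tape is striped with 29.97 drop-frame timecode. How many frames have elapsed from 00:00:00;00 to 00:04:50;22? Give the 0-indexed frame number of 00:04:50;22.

Complete 10-minute blocks: 0, each 17982 frames → 0.
Remaining 4 whole minutes in the current block: 1800 + 3 × 1798 = 7194 frames.
Within the current minute: 50 × 30 + 22 − 2 = 1520 (labels ;00/;01 skipped at this minute). Total = 0 + 7194 + 1520 = 8714.

8714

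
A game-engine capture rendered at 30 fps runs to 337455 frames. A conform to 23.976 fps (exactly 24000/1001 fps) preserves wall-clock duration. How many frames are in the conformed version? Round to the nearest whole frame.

269694 frames

Frames at target rate = 337455 × (24000/1001) / (30) = 269964000/1001 ≈ 269694.306.
Nearest whole frame: 269694.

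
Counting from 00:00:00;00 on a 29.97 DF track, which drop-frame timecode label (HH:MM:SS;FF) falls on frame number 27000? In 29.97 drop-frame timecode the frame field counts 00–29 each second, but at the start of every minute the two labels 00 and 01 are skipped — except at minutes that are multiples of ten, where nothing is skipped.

00:15:00;28

Each 10-minute DF block holds 10 × 60 × 30 − 9 × 2 = 17982 frames. 27000 ÷ 17982 → 1 full block, remainder 9018.
Within the partial block the first minute is 1800 frames and each further minute 1798, so 5 further minute boundaries passed. Total skipped labels = 18 × 1 + 2 × 5 = 28.
Non-drop label index = 27000 + 28 = 27028; at 30 labels/s that is 00:15:00:28, i.e. DF 00:15:00;28.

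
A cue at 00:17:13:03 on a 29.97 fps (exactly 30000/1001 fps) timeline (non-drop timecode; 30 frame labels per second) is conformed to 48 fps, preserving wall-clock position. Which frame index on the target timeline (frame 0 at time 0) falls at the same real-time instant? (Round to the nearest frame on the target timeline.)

Source frame index: (0×3600 + 17×60 + 13) × 30 + 3 = 30993.
Real time: 30993 / (30000/1001) = 10341331/10000 s.
Target frame: (10341331/10000) × (48) = 31023993/625 ≈ 49638.389 → 49638.

frame 49638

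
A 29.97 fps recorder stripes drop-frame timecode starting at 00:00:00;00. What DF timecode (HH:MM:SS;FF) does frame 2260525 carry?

Ten DF minutes hold 17982 frames, so frame 2260525 lies in block 125 (frames 2247750–2265731) with 12775 frames into that block.
The block's first minute is 1800 frames and the rest 1798 each; 12775 frames reaches minute 7, so 125 × 18 + 7 × 2 = 2264 labels have been skipped so far.
Adding those back, label number 2260525 + 2264 = 2262789 at 30 labels/s is 75426 s + 9 f = 20 h 57 min 6 s frame 9, i.e. 20:57:06;09.

20:57:06;09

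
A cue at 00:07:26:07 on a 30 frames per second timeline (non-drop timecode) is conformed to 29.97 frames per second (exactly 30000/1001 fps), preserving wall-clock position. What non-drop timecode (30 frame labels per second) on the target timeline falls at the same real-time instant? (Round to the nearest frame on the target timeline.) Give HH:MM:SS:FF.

00:07:25:24

Source frame index: (0×3600 + 7×60 + 26) × 30 + 7 = 13387.
Real time: 13387 / (30) = 13387/30 s.
Target frame: (13387/30) × (30000/1001) = 1217000/91 ≈ 13373.626 → 13374.
At 30 labels/s: frame 13374 → 00:07:25:24.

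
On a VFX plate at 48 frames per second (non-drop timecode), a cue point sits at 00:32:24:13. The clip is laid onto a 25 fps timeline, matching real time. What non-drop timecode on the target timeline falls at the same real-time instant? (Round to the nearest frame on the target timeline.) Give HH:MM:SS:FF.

00:32:24:07

Source frame index: (0×3600 + 32×60 + 24) × 48 + 13 = 93325.
Real time: 93325 / (48) = 93325/48 s.
Target frame: (93325/48) × (25) = 2333125/48 ≈ 48606.771 → 48607.
At 25 labels/s: frame 48607 → 00:32:24:07.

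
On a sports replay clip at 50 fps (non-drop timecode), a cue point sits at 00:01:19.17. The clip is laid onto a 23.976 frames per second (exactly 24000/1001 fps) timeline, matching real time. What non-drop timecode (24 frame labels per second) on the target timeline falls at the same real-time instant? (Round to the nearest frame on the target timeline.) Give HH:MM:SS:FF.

Source frame index: (0×3600 + 1×60 + 19) × 50 + 17 = 3967.
Real time: 3967 / (50) = 3967/50 s.
Target frame: (3967/50) × (24000/1001) = 1904160/1001 ≈ 1902.258 → 1902.
At 24 labels/s: frame 1902 → 00:01:19:06.

00:01:19:06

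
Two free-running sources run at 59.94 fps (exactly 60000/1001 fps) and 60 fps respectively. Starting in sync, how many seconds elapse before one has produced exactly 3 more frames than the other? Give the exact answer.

50.05 seconds

The gap grows by |60 − 60000/1001| = 60/1001 frames per second.
Time for a 3-frame gap: 3 ÷ (60/1001) = 50.05 s.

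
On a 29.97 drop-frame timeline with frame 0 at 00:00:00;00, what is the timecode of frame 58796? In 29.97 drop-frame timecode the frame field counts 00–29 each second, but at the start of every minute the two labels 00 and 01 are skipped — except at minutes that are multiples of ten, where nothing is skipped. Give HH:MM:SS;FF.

00:32:41;24

Ten DF minutes hold 17982 frames, so frame 58796 lies in block 3 (frames 53946–71927) with 4850 frames into that block.
The block's first minute is 1800 frames and the rest 1798 each; 4850 frames reaches minute 2, so 3 × 18 + 2 × 2 = 58 labels have been skipped so far.
Adding those back, label number 58796 + 58 = 58854 at 30 labels/s is 1961 s + 24 f = 0 h 32 min 41 s frame 24, i.e. 00:32:41;24.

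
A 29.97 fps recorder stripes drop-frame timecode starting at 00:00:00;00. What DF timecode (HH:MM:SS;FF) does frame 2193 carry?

Ten DF minutes hold 17982 frames, so frame 2193 lies in block 0 (frames 0–17981) with 2193 frames into that block.
The block's first minute is 1800 frames and the rest 1798 each; 2193 frames reaches minute 1, so 0 × 18 + 1 × 2 = 2 labels have been skipped so far.
Adding those back, label number 2193 + 2 = 2195 at 30 labels/s is 73 s + 5 f = 0 h 1 min 13 s frame 5, i.e. 00:01:13;05.

00:01:13;05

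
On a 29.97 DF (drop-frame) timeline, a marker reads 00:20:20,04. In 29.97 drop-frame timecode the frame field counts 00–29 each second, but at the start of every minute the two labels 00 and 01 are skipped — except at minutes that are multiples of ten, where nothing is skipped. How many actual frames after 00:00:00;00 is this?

36568

As if non-drop at 30 labels/s: (0 × 3600 + 20 × 60 + 20) × 30 + 4 = 36604.
Minute boundaries passed: 20; those not divisible by 10: 20 − 2 = 18; dropped labels = 2 × 18 = 36.
Actual frame index = 36604 − 36 = 36568.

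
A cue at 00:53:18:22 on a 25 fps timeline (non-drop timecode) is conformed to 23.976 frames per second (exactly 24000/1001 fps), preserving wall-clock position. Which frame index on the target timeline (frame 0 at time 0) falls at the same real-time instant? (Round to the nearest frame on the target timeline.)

Source frame index: (0×3600 + 53×60 + 18) × 25 + 22 = 79972.
Real time: 79972 / (25) = 79972/25 s.
Target frame: (79972/25) × (24000/1001) = 76773120/1001 ≈ 76696.424 → 76696.

frame 76696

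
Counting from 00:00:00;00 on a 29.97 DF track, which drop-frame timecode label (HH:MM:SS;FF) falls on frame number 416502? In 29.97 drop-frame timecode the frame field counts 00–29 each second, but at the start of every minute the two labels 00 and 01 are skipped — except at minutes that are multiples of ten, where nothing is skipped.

Each 10-minute DF block holds 10 × 60 × 30 − 9 × 2 = 17982 frames. 416502 ÷ 17982 → 23 full blocks, remainder 2916.
Within the partial block the first minute is 1800 frames and each further minute 1798, so 1 further minute boundary passed. Total skipped labels = 18 × 23 + 2 × 1 = 416.
Non-drop label index = 416502 + 416 = 416918; at 30 labels/s that is 03:51:37:08, i.e. DF 03:51:37;08.

03:51:37;08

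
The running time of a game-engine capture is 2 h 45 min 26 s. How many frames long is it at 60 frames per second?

2 h 45 min 26 s = 9926 s.
Frames = 9926 × 60 = 595560.

595560 frames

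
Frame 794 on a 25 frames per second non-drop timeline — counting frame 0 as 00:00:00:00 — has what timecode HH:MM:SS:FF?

00:00:31:19

794 ÷ 25 = 31 full seconds, remainder 19 frames.
31 s = 0 h 0 min 31 s.
Timecode: 00:00:31:19.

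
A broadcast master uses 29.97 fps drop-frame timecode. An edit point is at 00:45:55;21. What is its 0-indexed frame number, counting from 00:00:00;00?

Complete 10-minute blocks: 4, each 17982 frames → 71928.
Remaining 5 whole minutes in the current block: 1800 + 4 × 1798 = 8992 frames.
Within the current minute: 55 × 30 + 21 − 2 = 1669 (labels ;00/;01 skipped at this minute). Total = 71928 + 8992 + 1669 = 82589.

82589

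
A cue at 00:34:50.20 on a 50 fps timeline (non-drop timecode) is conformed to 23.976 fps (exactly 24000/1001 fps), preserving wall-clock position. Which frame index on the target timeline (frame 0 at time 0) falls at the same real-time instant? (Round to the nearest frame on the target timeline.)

frame 50119

Source frame index: (0×3600 + 34×60 + 50) × 50 + 20 = 104520.
Real time: 104520 / (50) = 10452/5 s.
Target frame: (10452/5) × (24000/1001) = 3859200/77 ≈ 50119.481 → 50119.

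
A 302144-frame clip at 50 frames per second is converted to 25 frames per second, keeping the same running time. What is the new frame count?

151072 frames

Target frames = source frames × (target rate / source rate) = 302144 × (25)/(50) = 302144 × 1/2 = 151072.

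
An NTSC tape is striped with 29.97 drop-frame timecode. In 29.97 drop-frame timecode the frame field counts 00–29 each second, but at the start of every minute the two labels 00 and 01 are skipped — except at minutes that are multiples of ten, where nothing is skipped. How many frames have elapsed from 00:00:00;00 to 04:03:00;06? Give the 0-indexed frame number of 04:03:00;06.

Complete 10-minute blocks: 24, each 17982 frames → 431568.
Remaining 3 whole minutes in the current block: 1800 + 2 × 1798 = 5396 frames.
Within the current minute: 0 × 30 + 6 − 2 = 4 (labels ;00/;01 skipped at this minute). Total = 431568 + 5396 + 4 = 436968.

436968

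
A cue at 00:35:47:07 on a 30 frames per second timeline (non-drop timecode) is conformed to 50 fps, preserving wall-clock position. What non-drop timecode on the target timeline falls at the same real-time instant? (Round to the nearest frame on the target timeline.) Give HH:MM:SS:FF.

00:35:47:12

Source frame index: (0×3600 + 35×60 + 47) × 30 + 7 = 64417.
Real time: 64417 / (30) = 64417/30 s.
Target frame: (64417/30) × (50) = 322085/3 ≈ 107361.667 → 107362.
At 50 labels/s: frame 107362 → 00:35:47:12.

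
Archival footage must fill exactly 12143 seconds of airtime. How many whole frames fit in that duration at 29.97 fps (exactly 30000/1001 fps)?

363926 frames

Frames = 12143 × 30000/1001 = 364290000/1001 ≈ 363926.0739.
Complete frames: 363926.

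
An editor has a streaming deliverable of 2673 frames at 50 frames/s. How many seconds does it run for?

53.46 seconds

Running time = 2673 / (50) = 53.46 s.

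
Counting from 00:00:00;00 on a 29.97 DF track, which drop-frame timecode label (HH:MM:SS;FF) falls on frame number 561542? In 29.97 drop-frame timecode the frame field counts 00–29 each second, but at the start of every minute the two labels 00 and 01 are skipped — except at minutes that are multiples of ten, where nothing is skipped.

05:12:16;24

Each 10-minute DF block holds 10 × 60 × 30 − 9 × 2 = 17982 frames. 561542 ÷ 17982 → 31 full blocks, remainder 4100.
Within the partial block the first minute is 1800 frames and each further minute 1798, so 2 further minute boundaries passed. Total skipped labels = 18 × 31 + 2 × 2 = 562.
Non-drop label index = 561542 + 562 = 562104; at 30 labels/s that is 05:12:16:24, i.e. DF 05:12:16;24.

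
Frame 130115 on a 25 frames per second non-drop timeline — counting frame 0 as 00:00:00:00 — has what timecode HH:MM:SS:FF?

130115 ÷ 25 = 5204 full seconds, remainder 15 frames.
5204 s = 1 h 26 min 44 s.
Timecode: 01:26:44:15.

01:26:44:15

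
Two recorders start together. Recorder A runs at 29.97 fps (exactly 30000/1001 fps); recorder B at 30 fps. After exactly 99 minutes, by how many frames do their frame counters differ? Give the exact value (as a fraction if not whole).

16200/91 frames

99 min = 5940 s.
A emits 30000/1001 × 5940 = 16200000/91 frames; B emits 30 × 5940 = 178200.
Difference = 16200/91 frames (≈ 178.0220); B is ahead of A.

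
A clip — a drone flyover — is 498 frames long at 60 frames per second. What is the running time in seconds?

Running time = 498 / (60) = 8.3 s.

8.3 seconds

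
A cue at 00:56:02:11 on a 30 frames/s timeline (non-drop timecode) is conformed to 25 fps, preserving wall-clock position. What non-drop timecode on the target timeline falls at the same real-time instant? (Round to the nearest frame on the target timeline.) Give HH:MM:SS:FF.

00:56:02:09

Source frame index: (0×3600 + 56×60 + 2) × 30 + 11 = 100871.
Real time: 100871 / (30) = 100871/30 s.
Target frame: (100871/30) × (25) = 504355/6 ≈ 84059.167 → 84059.
At 25 labels/s: frame 84059 → 00:56:02:09.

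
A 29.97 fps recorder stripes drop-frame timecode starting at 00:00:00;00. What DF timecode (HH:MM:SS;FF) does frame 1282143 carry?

Each 10-minute DF block holds 10 × 60 × 30 − 9 × 2 = 17982 frames. 1282143 ÷ 17982 → 71 full blocks, remainder 5421.
Within the partial block the first minute is 1800 frames and each further minute 1798, so 3 further minute boundaries passed. Total skipped labels = 18 × 71 + 2 × 3 = 1284.
Non-drop label index = 1282143 + 1284 = 1283427; at 30 labels/s that is 11:53:00:27, i.e. DF 11:53:00;27.

11:53:00;27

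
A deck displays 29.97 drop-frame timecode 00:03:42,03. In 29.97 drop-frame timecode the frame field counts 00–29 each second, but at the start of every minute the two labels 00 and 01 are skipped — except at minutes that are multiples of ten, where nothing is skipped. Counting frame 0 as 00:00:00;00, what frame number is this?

As if non-drop at 30 labels/s: (0 × 3600 + 3 × 60 + 42) × 30 + 3 = 6663.
Minute boundaries passed: 3; those not divisible by 10: 3 − 0 = 3; dropped labels = 2 × 3 = 6.
Actual frame index = 6663 − 6 = 6657.

6657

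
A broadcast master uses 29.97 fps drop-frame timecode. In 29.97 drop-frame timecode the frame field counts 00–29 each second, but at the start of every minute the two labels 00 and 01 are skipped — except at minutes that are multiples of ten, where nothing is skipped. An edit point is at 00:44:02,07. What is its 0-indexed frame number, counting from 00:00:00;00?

79187

As if non-drop at 30 labels/s: (0 × 3600 + 44 × 60 + 2) × 30 + 7 = 79267.
Minute boundaries passed: 44; those not divisible by 10: 44 − 4 = 40; dropped labels = 2 × 40 = 80.
Actual frame index = 79267 − 80 = 79187.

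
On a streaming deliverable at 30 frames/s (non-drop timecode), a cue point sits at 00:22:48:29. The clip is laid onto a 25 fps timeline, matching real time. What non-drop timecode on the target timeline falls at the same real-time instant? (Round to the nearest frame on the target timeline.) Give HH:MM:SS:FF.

00:22:48:24

Source frame index: (0×3600 + 22×60 + 48) × 30 + 29 = 41069.
Real time: 41069 / (30) = 41069/30 s.
Target frame: (41069/30) × (25) = 205345/6 ≈ 34224.167 → 34224.
At 25 labels/s: frame 34224 → 00:22:48:24.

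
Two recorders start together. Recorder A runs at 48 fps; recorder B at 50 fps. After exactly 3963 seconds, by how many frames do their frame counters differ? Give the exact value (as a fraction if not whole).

7926 frames

A emits 48 × 3963 = 190224 frames; B emits 50 × 3963 = 198150.
Difference = 7926 frames; B is ahead of A.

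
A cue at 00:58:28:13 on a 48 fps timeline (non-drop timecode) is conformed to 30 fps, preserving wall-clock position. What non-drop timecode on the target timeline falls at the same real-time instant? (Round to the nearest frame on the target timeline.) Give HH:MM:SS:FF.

Source frame index: (0×3600 + 58×60 + 28) × 48 + 13 = 168397.
Real time: 168397 / (48) = 168397/48 s.
Target frame: (168397/48) × (30) = 841985/8 ≈ 105248.125 → 105248.
At 30 labels/s: frame 105248 → 00:58:28:08.

00:58:28:08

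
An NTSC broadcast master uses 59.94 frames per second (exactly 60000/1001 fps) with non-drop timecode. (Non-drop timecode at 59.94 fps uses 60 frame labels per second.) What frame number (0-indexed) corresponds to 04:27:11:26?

frame 961886

Total seconds to the label: (4 × 3600 + 27 × 60 + 11) = 16031.
Frame index = 16031 × 60 + 26 = 961886.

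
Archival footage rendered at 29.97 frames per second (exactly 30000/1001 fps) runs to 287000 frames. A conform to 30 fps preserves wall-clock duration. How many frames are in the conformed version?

Target frames = source frames × (target rate / source rate) = 287000 × (30)/(30000/1001) = 287000 × 1001/1000 = 287287.

287287 frames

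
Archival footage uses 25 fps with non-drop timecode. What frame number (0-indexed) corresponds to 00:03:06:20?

frame 4670

Total seconds to the label: (0 × 3600 + 3 × 60 + 6) = 186.
Frame index = 186 × 25 + 20 = 4670.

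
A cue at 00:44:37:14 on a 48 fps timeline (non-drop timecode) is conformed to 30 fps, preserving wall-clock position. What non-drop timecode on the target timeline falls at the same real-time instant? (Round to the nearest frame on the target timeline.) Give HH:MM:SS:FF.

Source frame index: (0×3600 + 44×60 + 37) × 48 + 14 = 128510.
Real time: 128510 / (48) = 64255/24 s.
Target frame: (64255/24) × (30) = 321275/4 ≈ 80318.750 → 80319.
At 30 labels/s: frame 80319 → 00:44:37:09.

00:44:37:09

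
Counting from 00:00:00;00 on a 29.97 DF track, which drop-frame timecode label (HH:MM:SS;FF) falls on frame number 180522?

Ten DF minutes hold 17982 frames, so frame 180522 lies in block 10 (frames 179820–197801) with 702 frames into that block.
The block's first minute is 1800 frames and the rest 1798 each; 702 frames reaches minute 0, so 10 × 18 + 0 × 2 = 180 labels have been skipped so far.
Adding those back, label number 180522 + 180 = 180702 at 30 labels/s is 6023 s + 12 f = 1 h 40 min 23 s frame 12, i.e. 01:40:23;12.

01:40:23;12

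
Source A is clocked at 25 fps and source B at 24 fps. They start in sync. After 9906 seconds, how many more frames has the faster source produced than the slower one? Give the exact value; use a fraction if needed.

9906 frames

A emits 25 × 9906 = 247650 frames; B emits 24 × 9906 = 237744.
Difference = 9906 frames; B is behind A.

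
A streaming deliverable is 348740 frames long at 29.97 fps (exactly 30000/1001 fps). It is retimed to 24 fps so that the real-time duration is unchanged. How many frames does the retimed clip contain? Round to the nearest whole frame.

279271 frames

Frames at target rate = 348740 × (24) / (30000/1001) = 34908874/125 ≈ 279270.992.
Nearest whole frame: 279271.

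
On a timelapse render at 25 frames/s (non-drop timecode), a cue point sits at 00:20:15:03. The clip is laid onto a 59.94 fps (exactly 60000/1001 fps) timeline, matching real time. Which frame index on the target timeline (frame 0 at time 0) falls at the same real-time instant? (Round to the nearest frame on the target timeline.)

frame 72834

Source frame index: (0×3600 + 20×60 + 15) × 25 + 3 = 30378.
Real time: 30378 / (25) = 30378/25 s.
Target frame: (30378/25) × (60000/1001) = 72907200/1001 ≈ 72834.366 → 72834.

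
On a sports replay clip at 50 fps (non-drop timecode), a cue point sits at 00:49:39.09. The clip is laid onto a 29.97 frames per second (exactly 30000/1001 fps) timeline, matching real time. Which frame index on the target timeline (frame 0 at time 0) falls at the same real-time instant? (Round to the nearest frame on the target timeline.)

frame 89286

Source frame index: (0×3600 + 49×60 + 39) × 50 + 9 = 148959.
Real time: 148959 / (50) = 148959/50 s.
Target frame: (148959/50) × (30000/1001) = 89375400/1001 ≈ 89286.114 → 89286.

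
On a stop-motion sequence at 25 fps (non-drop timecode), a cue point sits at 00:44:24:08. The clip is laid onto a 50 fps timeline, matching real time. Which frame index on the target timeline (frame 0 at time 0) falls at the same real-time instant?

Source frame index: (0×3600 + 44×60 + 24) × 25 + 8 = 66608.
Real time: 66608 / (25) = 66608/25 s.
Target frame: (66608/25) × (50) = 133216.

frame 133216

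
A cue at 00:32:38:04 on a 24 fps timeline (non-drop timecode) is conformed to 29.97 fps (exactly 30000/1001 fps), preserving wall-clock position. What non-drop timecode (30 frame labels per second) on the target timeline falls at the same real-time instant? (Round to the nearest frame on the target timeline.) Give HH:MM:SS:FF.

Source frame index: (0×3600 + 32×60 + 38) × 24 + 4 = 46996.
Real time: 46996 / (24) = 11749/6 s.
Target frame: (11749/6) × (30000/1001) = 58745000/1001 ≈ 58686.314 → 58686.
At 30 labels/s: frame 58686 → 00:32:36:06.

00:32:36:06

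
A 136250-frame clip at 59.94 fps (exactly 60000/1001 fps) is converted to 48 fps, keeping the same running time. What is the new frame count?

Target frames = source frames × (target rate / source rate) = 136250 × (48)/(60000/1001) = 136250 × 1001/1250 = 109109.

109109 frames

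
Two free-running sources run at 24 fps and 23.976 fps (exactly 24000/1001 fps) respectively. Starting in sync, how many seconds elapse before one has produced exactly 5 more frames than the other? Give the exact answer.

The gap grows by |24000/1001 − 24| = 24/1001 frames per second.
Time for a 5-frame gap: 5 ÷ (24/1001) = 5005/24 s.

5005/24 seconds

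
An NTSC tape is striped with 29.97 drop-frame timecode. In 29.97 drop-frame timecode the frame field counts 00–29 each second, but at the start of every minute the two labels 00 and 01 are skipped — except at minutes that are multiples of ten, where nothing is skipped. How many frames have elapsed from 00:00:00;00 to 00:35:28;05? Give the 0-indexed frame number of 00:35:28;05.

63781

Complete 10-minute blocks: 3, each 17982 frames → 53946.
Remaining 5 whole minutes in the current block: 1800 + 4 × 1798 = 8992 frames.
Within the current minute: 28 × 30 + 5 − 2 = 843 (labels ;00/;01 skipped at this minute). Total = 53946 + 8992 + 843 = 63781.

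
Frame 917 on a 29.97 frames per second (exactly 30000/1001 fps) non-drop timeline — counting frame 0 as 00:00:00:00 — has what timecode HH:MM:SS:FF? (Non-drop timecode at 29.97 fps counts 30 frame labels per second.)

00:00:30:17

917 ÷ 30 = 30 full seconds, remainder 17 frames.
30 s = 0 h 0 min 30 s.
Timecode: 00:00:30:17.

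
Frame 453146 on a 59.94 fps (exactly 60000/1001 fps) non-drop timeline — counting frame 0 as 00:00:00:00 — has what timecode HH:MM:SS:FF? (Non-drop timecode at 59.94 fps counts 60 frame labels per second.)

02:05:52:26

453146 ÷ 60 = 7552 full seconds, remainder 26 frames.
7552 s = 2 h 5 min 52 s.
Timecode: 02:05:52:26.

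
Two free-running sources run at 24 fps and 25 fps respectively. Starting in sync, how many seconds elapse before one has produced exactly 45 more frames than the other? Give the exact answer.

45 seconds

The gap grows by |25 − 24| = 1 frame per second.
Time for a 45-frame gap: 45 ÷ (1) = 45 s.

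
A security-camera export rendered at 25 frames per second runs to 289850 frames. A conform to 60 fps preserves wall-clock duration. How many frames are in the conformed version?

695640 frames

Target frames = source frames × (target rate / source rate) = 289850 × (60)/(25) = 289850 × 12/5 = 695640.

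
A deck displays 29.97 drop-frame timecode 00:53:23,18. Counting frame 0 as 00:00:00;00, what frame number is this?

Complete 10-minute blocks: 5, each 17982 frames → 89910.
Remaining 3 whole minutes in the current block: 1800 + 2 × 1798 = 5396 frames.
Within the current minute: 23 × 30 + 18 − 2 = 706 (labels ;00/;01 skipped at this minute). Total = 89910 + 5396 + 706 = 96012.

96012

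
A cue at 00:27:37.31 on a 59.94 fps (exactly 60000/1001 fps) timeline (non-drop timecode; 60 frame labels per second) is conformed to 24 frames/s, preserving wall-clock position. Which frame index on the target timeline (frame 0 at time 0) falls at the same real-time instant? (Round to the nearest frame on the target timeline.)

frame 39820

Source frame index: (0×3600 + 27×60 + 37) × 60 + 31 = 99451.
Real time: 99451 / (60000/1001) = 99550451/60000 s.
Target frame: (99550451/60000) × (24) = 99550451/2500 ≈ 39820.180 → 39820.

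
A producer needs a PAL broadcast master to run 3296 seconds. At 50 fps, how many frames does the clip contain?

Frames = 3296 × 50 = 164800.

164800 frames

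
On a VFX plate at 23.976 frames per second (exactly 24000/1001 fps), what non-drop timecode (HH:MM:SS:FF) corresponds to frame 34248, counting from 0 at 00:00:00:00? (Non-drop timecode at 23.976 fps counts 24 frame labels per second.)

34248 ÷ 24 = 1427 full seconds, remainder 0 frames.
1427 s = 0 h 23 min 47 s.
Timecode: 00:23:47:00.

00:23:47:00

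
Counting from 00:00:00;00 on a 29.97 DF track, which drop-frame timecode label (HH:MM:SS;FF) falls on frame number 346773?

Each 10-minute DF block holds 10 × 60 × 30 − 9 × 2 = 17982 frames. 346773 ÷ 17982 → 19 full blocks, remainder 5115.
Within the partial block the first minute is 1800 frames and each further minute 1798, so 2 further minute boundaries passed. Total skipped labels = 18 × 19 + 2 × 2 = 346.
Non-drop label index = 346773 + 346 = 347119; at 30 labels/s that is 03:12:50:19, i.e. DF 03:12:50;19.

03:12:50;19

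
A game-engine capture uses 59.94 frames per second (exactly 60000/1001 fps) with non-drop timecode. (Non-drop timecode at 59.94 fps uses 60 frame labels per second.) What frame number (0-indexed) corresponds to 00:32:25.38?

frame 116738

Total seconds to the label: (0 × 3600 + 32 × 60 + 25) = 1945.
Frame index = 1945 × 60 + 38 = 116738.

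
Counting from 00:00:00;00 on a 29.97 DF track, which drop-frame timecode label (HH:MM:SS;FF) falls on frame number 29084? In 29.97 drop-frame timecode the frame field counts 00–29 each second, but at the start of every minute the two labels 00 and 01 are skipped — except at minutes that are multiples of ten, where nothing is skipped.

Ten DF minutes hold 17982 frames, so frame 29084 lies in block 1 (frames 17982–35963) with 11102 frames into that block.
The block's first minute is 1800 frames and the rest 1798 each; 11102 frames reaches minute 6, so 1 × 18 + 6 × 2 = 30 labels have been skipped so far.
Adding those back, label number 29084 + 30 = 29114 at 30 labels/s is 970 s + 14 f = 0 h 16 min 10 s frame 14, i.e. 00:16:10;14.

00:16:10;14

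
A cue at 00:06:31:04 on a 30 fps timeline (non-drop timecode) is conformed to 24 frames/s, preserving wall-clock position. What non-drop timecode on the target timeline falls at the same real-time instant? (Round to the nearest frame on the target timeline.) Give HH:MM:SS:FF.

Source frame index: (0×3600 + 6×60 + 31) × 30 + 4 = 11734.
Real time: 11734 / (30) = 5867/15 s.
Target frame: (5867/15) × (24) = 46936/5 ≈ 9387.200 → 9387.
At 24 labels/s: frame 9387 → 00:06:31:03.

00:06:31:03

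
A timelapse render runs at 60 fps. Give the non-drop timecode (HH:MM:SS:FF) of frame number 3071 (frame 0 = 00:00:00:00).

3071 ÷ 60 = 51 full seconds, remainder 11 frames.
51 s = 0 h 0 min 51 s.
Timecode: 00:00:51:11.

00:00:51:11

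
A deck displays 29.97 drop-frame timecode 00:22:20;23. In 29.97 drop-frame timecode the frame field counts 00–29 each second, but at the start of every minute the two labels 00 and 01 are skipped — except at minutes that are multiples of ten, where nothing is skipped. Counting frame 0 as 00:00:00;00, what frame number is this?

40183

As if non-drop at 30 labels/s: (0 × 3600 + 22 × 60 + 20) × 30 + 23 = 40223.
Minute boundaries passed: 22; those not divisible by 10: 22 − 2 = 20; dropped labels = 2 × 20 = 40.
Actual frame index = 40223 − 40 = 40183.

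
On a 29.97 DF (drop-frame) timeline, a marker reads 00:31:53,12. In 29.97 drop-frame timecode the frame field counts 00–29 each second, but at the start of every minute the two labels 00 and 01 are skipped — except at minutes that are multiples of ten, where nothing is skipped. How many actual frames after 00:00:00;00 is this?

57346

As if non-drop at 30 labels/s: (0 × 3600 + 31 × 60 + 53) × 30 + 12 = 57402.
Minute boundaries passed: 31; those not divisible by 10: 31 − 3 = 28; dropped labels = 2 × 28 = 56.
Actual frame index = 57402 − 56 = 57346.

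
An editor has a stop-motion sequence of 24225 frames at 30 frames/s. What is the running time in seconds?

807.5 seconds

Running time = 24225 / (30) = 807.5 s.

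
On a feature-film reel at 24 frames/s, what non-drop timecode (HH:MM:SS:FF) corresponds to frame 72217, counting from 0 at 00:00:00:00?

00:50:09:01

72217 ÷ 24 = 3009 full seconds, remainder 1 frame.
3009 s = 0 h 50 min 9 s.
Timecode: 00:50:09:01.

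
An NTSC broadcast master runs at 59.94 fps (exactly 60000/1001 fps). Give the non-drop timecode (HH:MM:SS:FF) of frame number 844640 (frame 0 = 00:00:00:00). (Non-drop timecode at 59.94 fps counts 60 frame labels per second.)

03:54:37:20

844640 ÷ 60 = 14077 full seconds, remainder 20 frames.
14077 s = 3 h 54 min 37 s.
Timecode: 03:54:37:20.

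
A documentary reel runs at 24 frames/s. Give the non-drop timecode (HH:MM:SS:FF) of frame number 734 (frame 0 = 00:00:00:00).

734 ÷ 24 = 30 full seconds, remainder 14 frames.
30 s = 0 h 0 min 30 s.
Timecode: 00:00:30:14.

00:00:30:14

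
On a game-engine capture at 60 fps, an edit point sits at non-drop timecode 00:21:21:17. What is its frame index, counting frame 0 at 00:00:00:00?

Total seconds to the label: (0 × 3600 + 21 × 60 + 21) = 1281.
Frame index = 1281 × 60 + 17 = 76877.

frame 76877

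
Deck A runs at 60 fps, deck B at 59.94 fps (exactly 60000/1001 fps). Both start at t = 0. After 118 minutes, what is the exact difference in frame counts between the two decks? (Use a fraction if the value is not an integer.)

118 min = 7080 s.
A emits 60 × 7080 = 424800 frames; B emits 60000/1001 × 7080 = 424800000/1001.
Difference = 424800/1001 frames (≈ 424.3756); B is behind A.

424800/1001 frames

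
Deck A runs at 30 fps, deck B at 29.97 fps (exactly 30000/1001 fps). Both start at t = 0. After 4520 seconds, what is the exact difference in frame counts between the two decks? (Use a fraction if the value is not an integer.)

135600/1001 frames

A emits 30 × 4520 = 135600 frames; B emits 30000/1001 × 4520 = 135600000/1001.
Difference = 135600/1001 frames (≈ 135.4645); B is behind A.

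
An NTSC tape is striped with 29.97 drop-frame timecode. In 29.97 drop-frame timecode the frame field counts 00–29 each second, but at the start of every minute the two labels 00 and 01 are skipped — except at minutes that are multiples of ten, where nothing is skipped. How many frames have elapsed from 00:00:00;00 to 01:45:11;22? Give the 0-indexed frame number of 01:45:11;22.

189162

Complete 10-minute blocks: 10, each 17982 frames → 179820.
Remaining 5 whole minutes in the current block: 1800 + 4 × 1798 = 8992 frames.
Within the current minute: 11 × 30 + 22 − 2 = 350 (labels ;00/;01 skipped at this minute). Total = 179820 + 8992 + 350 = 189162.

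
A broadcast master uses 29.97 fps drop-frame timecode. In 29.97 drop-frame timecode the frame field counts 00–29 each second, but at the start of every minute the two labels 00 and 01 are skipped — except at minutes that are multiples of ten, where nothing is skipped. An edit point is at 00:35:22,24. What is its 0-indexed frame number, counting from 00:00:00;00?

As if non-drop at 30 labels/s: (0 × 3600 + 35 × 60 + 22) × 30 + 24 = 63684.
Minute boundaries passed: 35; those not divisible by 10: 35 − 3 = 32; dropped labels = 2 × 32 = 64.
Actual frame index = 63684 − 64 = 63620.

63620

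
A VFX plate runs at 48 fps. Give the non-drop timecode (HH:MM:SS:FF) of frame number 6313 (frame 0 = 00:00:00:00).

00:02:11:25

6313 ÷ 48 = 131 full seconds, remainder 25 frames.
131 s = 0 h 2 min 11 s.
Timecode: 00:02:11:25.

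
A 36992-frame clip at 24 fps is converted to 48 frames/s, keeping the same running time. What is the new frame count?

73984 frames

Target frames = source frames × (target rate / source rate) = 36992 × (48)/(24) = 36992 × 2 = 73984.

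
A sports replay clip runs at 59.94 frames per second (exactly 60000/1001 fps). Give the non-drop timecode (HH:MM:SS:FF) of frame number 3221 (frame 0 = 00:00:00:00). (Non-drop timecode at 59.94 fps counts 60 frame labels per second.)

00:00:53:41

3221 ÷ 60 = 53 full seconds, remainder 41 frames.
53 s = 0 h 0 min 53 s.
Timecode: 00:00:53:41.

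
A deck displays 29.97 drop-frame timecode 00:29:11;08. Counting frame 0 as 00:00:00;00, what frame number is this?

As if non-drop at 30 labels/s: (0 × 3600 + 29 × 60 + 11) × 30 + 8 = 52538.
Minute boundaries passed: 29; those not divisible by 10: 29 − 2 = 27; dropped labels = 2 × 27 = 54.
Actual frame index = 52538 − 54 = 52484.

52484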